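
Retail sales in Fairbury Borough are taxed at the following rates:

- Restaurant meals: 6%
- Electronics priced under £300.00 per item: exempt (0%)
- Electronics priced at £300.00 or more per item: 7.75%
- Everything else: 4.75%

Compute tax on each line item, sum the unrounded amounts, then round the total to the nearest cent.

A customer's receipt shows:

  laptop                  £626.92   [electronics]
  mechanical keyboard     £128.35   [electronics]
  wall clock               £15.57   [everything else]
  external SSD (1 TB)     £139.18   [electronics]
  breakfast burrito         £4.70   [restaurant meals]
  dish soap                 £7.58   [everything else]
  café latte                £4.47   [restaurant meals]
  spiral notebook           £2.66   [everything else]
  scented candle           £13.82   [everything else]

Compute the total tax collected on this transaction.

£51.02

Laptop £626.92: electronics, £300.00 or more → 7.75% → £48.5863
Mechanical keyboard £128.35: electronics, under £300.00 → 0% → £0.00
Wall clock £15.57: everything else → 4.75% → £0.739575
External SSD (1 TB) £139.18: electronics, under £300.00 → 0% → £0.00
Breakfast burrito £4.70: restaurant meals → 6% → £0.282
Dish soap £7.58: everything else → 4.75% → £0.36005
Café latte £4.47: restaurant meals → 6% → £0.2682
Spiral notebook £2.66: everything else → 4.75% → £0.12635
Scented candle £13.82: everything else → 4.75% → £0.65645
Unrounded tax sum = £51.018925 → £51.02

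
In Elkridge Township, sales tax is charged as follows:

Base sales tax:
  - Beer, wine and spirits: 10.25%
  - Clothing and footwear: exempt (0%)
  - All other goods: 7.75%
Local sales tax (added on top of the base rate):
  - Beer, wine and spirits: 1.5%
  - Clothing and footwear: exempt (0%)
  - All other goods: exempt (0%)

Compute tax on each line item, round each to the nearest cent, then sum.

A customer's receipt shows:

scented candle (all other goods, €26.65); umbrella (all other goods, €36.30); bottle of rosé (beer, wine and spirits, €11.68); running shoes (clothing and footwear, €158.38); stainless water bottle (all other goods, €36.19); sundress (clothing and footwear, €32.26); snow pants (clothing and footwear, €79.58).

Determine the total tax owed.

€9.05

Scented candle €26.65: all other goods → 7.75% + 0% local = 7.75% → €2.07
Umbrella €36.30: all other goods → 7.75% + 0% local = 7.75% → €2.81
Bottle of rosé €11.68: beer, wine and spirits → 10.25% + 1.5% local = 11.75% → €1.37
Running shoes €158.38: clothing and footwear → 0% + 0% local = 0% → €0.00
Stainless water bottle €36.19: all other goods → 7.75% + 0% local = 7.75% → €2.80
Sundress €32.26: clothing and footwear → 0% + 0% local = 0% → €0.00
Snow pants €79.58: clothing and footwear → 0% + 0% local = 0% → €0.00
Total tax = €2.07 + €2.81 + €1.37 + €2.80 = €9.05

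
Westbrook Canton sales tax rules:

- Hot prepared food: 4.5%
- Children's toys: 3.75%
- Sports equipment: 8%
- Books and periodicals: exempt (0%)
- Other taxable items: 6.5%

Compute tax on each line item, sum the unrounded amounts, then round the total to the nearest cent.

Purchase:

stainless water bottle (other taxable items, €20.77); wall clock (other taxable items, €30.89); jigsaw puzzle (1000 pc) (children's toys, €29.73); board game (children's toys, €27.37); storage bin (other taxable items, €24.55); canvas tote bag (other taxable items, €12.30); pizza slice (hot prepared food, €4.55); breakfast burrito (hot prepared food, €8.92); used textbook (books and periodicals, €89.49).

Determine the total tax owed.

€8.50

Stainless water bottle €20.77: other taxable items → 6.5% → €1.35005
Wall clock €30.89: other taxable items → 6.5% → €2.00785
Jigsaw puzzle (1000 pc) €29.73: children's toys → 3.75% → €1.114875
Board game €27.37: children's toys → 3.75% → €1.026375
Storage bin €24.55: other taxable items → 6.5% → €1.59575
Canvas tote bag €12.30: other taxable items → 6.5% → €0.7995
Pizza slice €4.55: hot prepared food → 4.5% → €0.20475
Breakfast burrito €8.92: hot prepared food → 4.5% → €0.4014
Used textbook €89.49: books and periodicals → 0% → €0.00
Unrounded tax sum = €8.50055 → €8.50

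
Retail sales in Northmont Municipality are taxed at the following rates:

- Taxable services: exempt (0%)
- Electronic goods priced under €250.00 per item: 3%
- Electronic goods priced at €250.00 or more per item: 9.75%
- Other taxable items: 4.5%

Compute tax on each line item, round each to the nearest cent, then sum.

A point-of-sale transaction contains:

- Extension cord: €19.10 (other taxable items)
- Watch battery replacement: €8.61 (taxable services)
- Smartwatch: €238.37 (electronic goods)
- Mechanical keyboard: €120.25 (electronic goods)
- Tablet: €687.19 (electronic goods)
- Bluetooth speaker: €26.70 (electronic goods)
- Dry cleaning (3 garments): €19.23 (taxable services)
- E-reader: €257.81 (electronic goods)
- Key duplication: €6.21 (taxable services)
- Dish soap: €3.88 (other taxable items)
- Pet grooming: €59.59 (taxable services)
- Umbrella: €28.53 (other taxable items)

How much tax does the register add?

Extension cord €19.10: other taxable items → 4.5% → €0.86
Watch battery replacement €8.61: taxable services → 0% → €0.00
Smartwatch €238.37: electronic goods, under €250.00 → 3% → €7.15
Mechanical keyboard €120.25: electronic goods, under €250.00 → 3% → €3.61
Tablet €687.19: electronic goods, €250.00 or more → 9.75% → €67.00
Bluetooth speaker €26.70: electronic goods, under €250.00 → 3% → €0.80
Dry cleaning (3 garments) €19.23: taxable services → 0% → €0.00
E-reader €257.81: electronic goods, €250.00 or more → 9.75% → €25.14
Key duplication €6.21: taxable services → 0% → €0.00
Dish soap €3.88: other taxable items → 4.5% → €0.17
Pet grooming €59.59: taxable services → 0% → €0.00
Umbrella €28.53: other taxable items → 4.5% → €1.28
Total tax = €0.86 + €7.15 + €3.61 + €67.00 + €0.80 + €25.14 + €0.17 + €1.28 = €106.01

€106.01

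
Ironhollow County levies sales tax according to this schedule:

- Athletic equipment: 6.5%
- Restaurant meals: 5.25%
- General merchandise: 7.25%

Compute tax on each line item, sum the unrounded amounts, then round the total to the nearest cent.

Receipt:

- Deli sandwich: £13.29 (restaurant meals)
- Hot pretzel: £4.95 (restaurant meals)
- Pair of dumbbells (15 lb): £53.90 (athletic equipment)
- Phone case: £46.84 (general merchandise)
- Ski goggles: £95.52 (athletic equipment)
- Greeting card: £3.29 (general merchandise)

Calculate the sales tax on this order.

£14.30

Deli sandwich £13.29: restaurant meals → 5.25% → £0.697725
Hot pretzel £4.95: restaurant meals → 5.25% → £0.259875
Pair of dumbbells (15 lb) £53.90: athletic equipment → 6.5% → £3.5035
Phone case £46.84: general merchandise → 7.25% → £3.3959
Ski goggles £95.52: athletic equipment → 6.5% → £6.2088
Greeting card £3.29: general merchandise → 7.25% → £0.238525
Unrounded tax sum = £14.304325 → £14.30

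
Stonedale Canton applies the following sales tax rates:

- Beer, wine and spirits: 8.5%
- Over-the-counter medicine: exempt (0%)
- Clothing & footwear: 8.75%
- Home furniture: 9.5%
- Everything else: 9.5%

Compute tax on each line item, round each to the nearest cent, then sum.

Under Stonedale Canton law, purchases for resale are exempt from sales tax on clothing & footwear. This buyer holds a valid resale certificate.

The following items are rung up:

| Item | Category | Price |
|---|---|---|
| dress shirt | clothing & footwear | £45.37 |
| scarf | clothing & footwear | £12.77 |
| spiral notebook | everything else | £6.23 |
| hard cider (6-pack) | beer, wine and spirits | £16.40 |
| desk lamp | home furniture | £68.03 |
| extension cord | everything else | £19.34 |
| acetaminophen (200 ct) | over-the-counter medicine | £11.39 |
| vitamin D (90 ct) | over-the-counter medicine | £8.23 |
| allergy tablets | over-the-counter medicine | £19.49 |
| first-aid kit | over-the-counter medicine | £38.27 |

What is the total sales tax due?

£10.28

Dress shirt £45.37: clothing & footwear, buyer-exempt → 0% → £0.00
Scarf £12.77: clothing & footwear, buyer-exempt → 0% → £0.00
Spiral notebook £6.23: everything else → 9.5% → £0.59
Hard cider (6-pack) £16.40: beer, wine and spirits → 8.5% → £1.39
Desk lamp £68.03: home furniture → 9.5% → £6.46
Extension cord £19.34: everything else → 9.5% → £1.84
Acetaminophen (200 ct) £11.39: over-the-counter medicine → 0% → £0.00
Vitamin D (90 ct) £8.23: over-the-counter medicine → 0% → £0.00
Allergy tablets £19.49: over-the-counter medicine → 0% → £0.00
First-aid kit £38.27: over-the-counter medicine → 0% → £0.00
Total tax = £0.59 + £1.39 + £6.46 + £1.84 = £10.28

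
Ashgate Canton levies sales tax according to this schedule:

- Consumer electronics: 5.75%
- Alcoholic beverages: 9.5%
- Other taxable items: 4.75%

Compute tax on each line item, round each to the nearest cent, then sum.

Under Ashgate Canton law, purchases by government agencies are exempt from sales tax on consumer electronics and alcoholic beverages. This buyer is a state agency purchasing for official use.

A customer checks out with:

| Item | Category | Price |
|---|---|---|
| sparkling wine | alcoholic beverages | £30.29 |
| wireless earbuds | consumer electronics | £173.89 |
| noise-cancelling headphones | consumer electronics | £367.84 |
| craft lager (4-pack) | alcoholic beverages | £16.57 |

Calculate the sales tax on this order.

Sparkling wine £30.29: alcoholic beverages, buyer-exempt → 0% → £0.00
Wireless earbuds £173.89: consumer electronics, buyer-exempt → 0% → £0.00
Noise-cancelling headphones £367.84: consumer electronics, buyer-exempt → 0% → £0.00
Craft lager (4-pack) £16.57: alcoholic beverages, buyer-exempt → 0% → £0.00
Total tax = £0.00

£0.00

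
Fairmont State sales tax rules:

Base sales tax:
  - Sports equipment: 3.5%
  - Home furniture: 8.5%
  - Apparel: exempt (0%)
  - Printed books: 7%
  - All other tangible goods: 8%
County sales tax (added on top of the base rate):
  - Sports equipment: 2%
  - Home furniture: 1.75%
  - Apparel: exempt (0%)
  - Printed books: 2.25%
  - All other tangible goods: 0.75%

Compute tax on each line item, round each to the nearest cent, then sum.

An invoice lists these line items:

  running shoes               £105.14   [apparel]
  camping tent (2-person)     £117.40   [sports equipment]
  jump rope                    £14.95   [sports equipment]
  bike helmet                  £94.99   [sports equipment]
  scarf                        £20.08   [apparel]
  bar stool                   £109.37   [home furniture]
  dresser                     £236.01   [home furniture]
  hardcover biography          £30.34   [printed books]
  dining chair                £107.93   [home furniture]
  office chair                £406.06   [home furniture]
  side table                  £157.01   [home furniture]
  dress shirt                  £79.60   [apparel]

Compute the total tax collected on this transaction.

£119.48

Running shoes £105.14: apparel → 0% + 0% county = 0% → £0.00
Camping tent (2-person) £117.40: sports equipment → 3.5% + 2% county = 5.5% → £6.46
Jump rope £14.95: sports equipment → 3.5% + 2% county = 5.5% → £0.82
Bike helmet £94.99: sports equipment → 3.5% + 2% county = 5.5% → £5.22
Scarf £20.08: apparel → 0% + 0% county = 0% → £0.00
Bar stool £109.37: home furniture → 8.5% + 1.75% county = 10.25% → £11.21
Dresser £236.01: home furniture → 8.5% + 1.75% county = 10.25% → £24.19
Hardcover biography £30.34: printed books → 7% + 2.25% county = 9.25% → £2.81
Dining chair £107.93: home furniture → 8.5% + 1.75% county = 10.25% → £11.06
Office chair £406.06: home furniture → 8.5% + 1.75% county = 10.25% → £41.62
Side table £157.01: home furniture → 8.5% + 1.75% county = 10.25% → £16.09
Dress shirt £79.60: apparel → 0% + 0% county = 0% → £0.00
Total tax = £6.46 + £0.82 + £5.22 + £11.21 + £24.19 + £2.81 + £11.06 + £41.62 + £16.09 = £119.48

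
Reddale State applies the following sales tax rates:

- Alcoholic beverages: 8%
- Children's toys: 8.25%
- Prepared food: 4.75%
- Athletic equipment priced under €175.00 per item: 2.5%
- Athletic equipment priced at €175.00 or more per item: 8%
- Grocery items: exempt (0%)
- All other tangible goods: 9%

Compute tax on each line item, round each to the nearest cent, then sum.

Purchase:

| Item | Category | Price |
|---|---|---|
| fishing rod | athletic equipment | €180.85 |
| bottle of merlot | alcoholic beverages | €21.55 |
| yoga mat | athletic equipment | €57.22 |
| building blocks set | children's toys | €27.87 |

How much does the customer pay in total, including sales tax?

Fishing rod €180.85: athletic equipment, €175.00 or more → 8% → €14.47
Bottle of merlot €21.55: alcoholic beverages → 8% → €1.72
Yoga mat €57.22: athletic equipment, under €175.00 → 2.5% → €1.43
Building blocks set €27.87: children's toys → 8.25% → €2.30
Subtotal = €287.49; tax = €19.92; total due = €307.41

€307.41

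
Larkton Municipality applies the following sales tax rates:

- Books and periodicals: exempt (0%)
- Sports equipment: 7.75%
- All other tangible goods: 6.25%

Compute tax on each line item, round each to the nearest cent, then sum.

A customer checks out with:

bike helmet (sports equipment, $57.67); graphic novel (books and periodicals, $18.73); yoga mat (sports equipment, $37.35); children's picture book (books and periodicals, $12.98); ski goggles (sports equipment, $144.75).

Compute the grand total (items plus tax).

Bike helmet $57.67: sports equipment → 7.75% → $4.47
Graphic novel $18.73: books and periodicals → 0% → $0.00
Yoga mat $37.35: sports equipment → 7.75% → $2.89
Children's picture book $12.98: books and periodicals → 0% → $0.00
Ski goggles $144.75: sports equipment → 7.75% → $11.22
Subtotal = $271.48; tax = $18.58; total due = $290.06

$290.06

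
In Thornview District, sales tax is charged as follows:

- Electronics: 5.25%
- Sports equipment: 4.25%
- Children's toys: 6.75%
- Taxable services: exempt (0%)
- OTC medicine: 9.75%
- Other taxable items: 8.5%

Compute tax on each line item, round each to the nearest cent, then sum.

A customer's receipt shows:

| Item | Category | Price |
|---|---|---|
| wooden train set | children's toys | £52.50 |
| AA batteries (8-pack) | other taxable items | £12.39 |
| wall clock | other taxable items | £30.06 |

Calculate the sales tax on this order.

Wooden train set £52.50: children's toys → 6.75% → £3.54
AA batteries (8-pack) £12.39: other taxable items → 8.5% → £1.05
Wall clock £30.06: other taxable items → 8.5% → £2.56
Total tax = £3.54 + £1.05 + £2.56 = £7.15

£7.15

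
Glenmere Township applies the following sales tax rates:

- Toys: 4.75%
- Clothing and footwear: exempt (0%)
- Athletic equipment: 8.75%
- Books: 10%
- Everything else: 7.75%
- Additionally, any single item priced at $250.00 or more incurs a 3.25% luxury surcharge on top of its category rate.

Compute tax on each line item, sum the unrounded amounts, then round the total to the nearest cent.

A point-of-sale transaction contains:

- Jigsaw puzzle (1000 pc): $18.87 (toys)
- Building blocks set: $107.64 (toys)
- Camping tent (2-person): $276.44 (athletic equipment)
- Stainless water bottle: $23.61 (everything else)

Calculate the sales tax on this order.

$41.01

Jigsaw puzzle (1000 pc) $18.87: toys → 4.75% → $0.896325
Building blocks set $107.64: toys → 4.75% → $5.1129
Camping tent (2-person) $276.44: athletic equipment → 8.75% + 3.25% surcharge = 12% → $33.1728
Stainless water bottle $23.61: everything else → 7.75% → $1.829775
Unrounded tax sum = $41.0118 → $41.01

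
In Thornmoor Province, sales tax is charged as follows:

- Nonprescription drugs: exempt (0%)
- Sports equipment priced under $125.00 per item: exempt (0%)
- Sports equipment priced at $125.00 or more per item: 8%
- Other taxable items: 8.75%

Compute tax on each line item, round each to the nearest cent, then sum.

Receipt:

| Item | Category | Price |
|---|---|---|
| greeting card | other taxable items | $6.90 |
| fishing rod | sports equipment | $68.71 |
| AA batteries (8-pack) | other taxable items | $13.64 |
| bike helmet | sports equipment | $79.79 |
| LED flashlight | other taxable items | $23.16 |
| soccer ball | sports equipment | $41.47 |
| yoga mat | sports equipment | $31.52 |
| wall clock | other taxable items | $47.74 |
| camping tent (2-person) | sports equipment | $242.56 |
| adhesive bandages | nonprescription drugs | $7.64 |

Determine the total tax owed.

$27.40

Greeting card $6.90: other taxable items → 8.75% → $0.60
Fishing rod $68.71: sports equipment, under $125.00 → 0% → $0.00
AA batteries (8-pack) $13.64: other taxable items → 8.75% → $1.19
Bike helmet $79.79: sports equipment, under $125.00 → 0% → $0.00
LED flashlight $23.16: other taxable items → 8.75% → $2.03
Soccer ball $41.47: sports equipment, under $125.00 → 0% → $0.00
Yoga mat $31.52: sports equipment, under $125.00 → 0% → $0.00
Wall clock $47.74: other taxable items → 8.75% → $4.18
Camping tent (2-person) $242.56: sports equipment, $125.00 or more → 8% → $19.40
Adhesive bandages $7.64: nonprescription drugs → 0% → $0.00
Total tax = $0.60 + $1.19 + $2.03 + $4.18 + $19.40 = $27.40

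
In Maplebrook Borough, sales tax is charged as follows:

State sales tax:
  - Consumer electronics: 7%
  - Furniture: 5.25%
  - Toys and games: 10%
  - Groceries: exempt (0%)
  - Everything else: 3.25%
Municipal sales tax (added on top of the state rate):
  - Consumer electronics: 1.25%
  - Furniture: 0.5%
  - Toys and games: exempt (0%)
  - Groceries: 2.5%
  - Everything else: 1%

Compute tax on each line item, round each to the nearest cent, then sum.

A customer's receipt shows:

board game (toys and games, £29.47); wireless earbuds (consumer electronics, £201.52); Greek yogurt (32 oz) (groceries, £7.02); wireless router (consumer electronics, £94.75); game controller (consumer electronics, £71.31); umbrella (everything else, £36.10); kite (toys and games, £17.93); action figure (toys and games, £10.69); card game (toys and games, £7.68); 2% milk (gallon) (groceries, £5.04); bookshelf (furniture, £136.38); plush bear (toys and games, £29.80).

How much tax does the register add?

Board game £29.47: toys and games → 10% + 0% municipal = 10% → £2.95
Wireless earbuds £201.52: consumer electronics → 7% + 1.25% municipal = 8.25% → £16.63
Greek yogurt (32 oz) £7.02: groceries → 0% + 2.5% municipal = 2.5% → £0.18
Wireless router £94.75: consumer electronics → 7% + 1.25% municipal = 8.25% → £7.82
Game controller £71.31: consumer electronics → 7% + 1.25% municipal = 8.25% → £5.88
Umbrella £36.10: everything else → 3.25% + 1% municipal = 4.25% → £1.53
Kite £17.93: toys and games → 10% + 0% municipal = 10% → £1.79
Action figure £10.69: toys and games → 10% + 0% municipal = 10% → £1.07
Card game £7.68: toys and games → 10% + 0% municipal = 10% → £0.77
2% milk (gallon) £5.04: groceries → 0% + 2.5% municipal = 2.5% → £0.13
Bookshelf £136.38: furniture → 5.25% + 0.5% municipal = 5.75% → £7.84
Plush bear £29.80: toys and games → 10% + 0% municipal = 10% → £2.98
Total tax = £2.95 + £16.63 + £0.18 + £7.82 + £5.88 + £1.53 + £1.79 + £1.07 + £0.77 + £0.13 + £7.84 + £2.98 = £49.57

£49.57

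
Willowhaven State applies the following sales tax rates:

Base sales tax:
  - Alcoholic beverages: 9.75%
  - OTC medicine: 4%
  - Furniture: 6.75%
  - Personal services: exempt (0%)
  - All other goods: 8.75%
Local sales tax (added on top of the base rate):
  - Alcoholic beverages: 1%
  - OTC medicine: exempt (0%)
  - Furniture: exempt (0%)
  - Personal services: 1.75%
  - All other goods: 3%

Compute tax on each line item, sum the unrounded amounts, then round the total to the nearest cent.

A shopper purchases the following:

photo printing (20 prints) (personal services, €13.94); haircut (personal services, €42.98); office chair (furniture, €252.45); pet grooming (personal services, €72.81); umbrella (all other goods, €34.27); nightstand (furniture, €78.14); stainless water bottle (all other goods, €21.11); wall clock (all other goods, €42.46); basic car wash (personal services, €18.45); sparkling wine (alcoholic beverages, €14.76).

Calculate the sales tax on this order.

€37.99

Photo printing (20 prints) €13.94: personal services → 0% + 1.75% local = 1.75% → €0.24395
Haircut €42.98: personal services → 0% + 1.75% local = 1.75% → €0.75215
Office chair €252.45: furniture → 6.75% + 0% local = 6.75% → €17.040375
Pet grooming €72.81: personal services → 0% + 1.75% local = 1.75% → €1.274175
Umbrella €34.27: all other goods → 8.75% + 3% local = 11.75% → €4.026725
Nightstand €78.14: furniture → 6.75% + 0% local = 6.75% → €5.27445
Stainless water bottle €21.11: all other goods → 8.75% + 3% local = 11.75% → €2.480425
Wall clock €42.46: all other goods → 8.75% + 3% local = 11.75% → €4.98905
Basic car wash €18.45: personal services → 0% + 1.75% local = 1.75% → €0.322875
Sparkling wine €14.76: alcoholic beverages → 9.75% + 1% local = 10.75% → €1.5867
Unrounded tax sum = €37.990875 → €37.99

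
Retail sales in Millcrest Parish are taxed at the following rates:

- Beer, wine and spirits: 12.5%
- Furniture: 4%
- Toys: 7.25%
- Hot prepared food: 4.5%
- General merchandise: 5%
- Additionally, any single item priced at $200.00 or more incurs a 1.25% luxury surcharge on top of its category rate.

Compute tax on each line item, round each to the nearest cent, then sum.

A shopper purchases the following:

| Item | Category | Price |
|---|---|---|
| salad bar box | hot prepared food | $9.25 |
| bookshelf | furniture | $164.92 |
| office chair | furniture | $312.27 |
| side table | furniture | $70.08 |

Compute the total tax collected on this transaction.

$26.21

Salad bar box $9.25: hot prepared food → 4.5% → $0.42
Bookshelf $164.92: furniture → 4% → $6.60
Office chair $312.27: furniture → 4% + 1.25% surcharge = 5.25% → $16.39
Side table $70.08: furniture → 4% → $2.80
Total tax = $0.42 + $6.60 + $16.39 + $2.80 = $26.21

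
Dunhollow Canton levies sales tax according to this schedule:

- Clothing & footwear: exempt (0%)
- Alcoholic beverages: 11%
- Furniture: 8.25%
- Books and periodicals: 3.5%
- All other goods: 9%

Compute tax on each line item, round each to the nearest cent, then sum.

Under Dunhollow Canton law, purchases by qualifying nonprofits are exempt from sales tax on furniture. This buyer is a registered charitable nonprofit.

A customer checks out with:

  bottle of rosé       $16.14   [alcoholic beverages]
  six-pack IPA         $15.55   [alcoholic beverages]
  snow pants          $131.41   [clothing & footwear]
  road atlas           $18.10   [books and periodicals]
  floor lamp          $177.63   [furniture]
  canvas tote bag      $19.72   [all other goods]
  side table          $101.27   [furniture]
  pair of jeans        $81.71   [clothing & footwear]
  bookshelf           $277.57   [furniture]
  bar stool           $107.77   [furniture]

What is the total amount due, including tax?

$952.76

Bottle of rosé $16.14: alcoholic beverages → 11% → $1.78
Six-pack IPA $15.55: alcoholic beverages → 11% → $1.71
Snow pants $131.41: clothing & footwear → 0% → $0.00
Road atlas $18.10: books and periodicals → 3.5% → $0.63
Floor lamp $177.63: furniture, buyer-exempt → 0% → $0.00
Canvas tote bag $19.72: all other goods → 9% → $1.77
Side table $101.27: furniture, buyer-exempt → 0% → $0.00
Pair of jeans $81.71: clothing & footwear → 0% → $0.00
Bookshelf $277.57: furniture, buyer-exempt → 0% → $0.00
Bar stool $107.77: furniture, buyer-exempt → 0% → $0.00
Subtotal = $946.87; tax = $5.89; total due = $952.76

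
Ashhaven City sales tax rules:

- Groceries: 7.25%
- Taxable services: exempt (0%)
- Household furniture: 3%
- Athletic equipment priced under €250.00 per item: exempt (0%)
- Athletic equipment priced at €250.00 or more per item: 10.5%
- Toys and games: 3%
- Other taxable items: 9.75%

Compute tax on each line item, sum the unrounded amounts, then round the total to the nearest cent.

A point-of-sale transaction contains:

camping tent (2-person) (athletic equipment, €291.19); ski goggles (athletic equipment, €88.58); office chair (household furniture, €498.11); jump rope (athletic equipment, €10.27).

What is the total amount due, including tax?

Camping tent (2-person) €291.19: athletic equipment, €250.00 or more → 10.5% → €30.57495
Ski goggles €88.58: athletic equipment, under €250.00 → 0% → €0.00
Office chair €498.11: household furniture → 3% → €14.9433
Jump rope €10.27: athletic equipment, under €250.00 → 0% → €0.00
Subtotal = €888.15; unrounded tax = €45.51825 → €45.52; total due = €933.67

€933.67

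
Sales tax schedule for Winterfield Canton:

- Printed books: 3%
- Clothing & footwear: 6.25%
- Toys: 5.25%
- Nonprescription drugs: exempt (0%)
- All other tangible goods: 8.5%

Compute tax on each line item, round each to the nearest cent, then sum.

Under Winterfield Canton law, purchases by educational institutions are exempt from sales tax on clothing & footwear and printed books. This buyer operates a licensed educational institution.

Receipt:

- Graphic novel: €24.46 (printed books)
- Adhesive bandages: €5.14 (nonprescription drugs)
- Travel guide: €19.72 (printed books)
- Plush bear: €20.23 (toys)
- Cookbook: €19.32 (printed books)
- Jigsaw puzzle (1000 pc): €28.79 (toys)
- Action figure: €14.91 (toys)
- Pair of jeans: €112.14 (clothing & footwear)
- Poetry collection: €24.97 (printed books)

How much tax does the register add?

Graphic novel €24.46: printed books, buyer-exempt → 0% → €0.00
Adhesive bandages €5.14: nonprescription drugs → 0% → €0.00
Travel guide €19.72: printed books, buyer-exempt → 0% → €0.00
Plush bear €20.23: toys → 5.25% → €1.06
Cookbook €19.32: printed books, buyer-exempt → 0% → €0.00
Jigsaw puzzle (1000 pc) €28.79: toys → 5.25% → €1.51
Action figure €14.91: toys → 5.25% → €0.78
Pair of jeans €112.14: clothing & footwear, buyer-exempt → 0% → €0.00
Poetry collection €24.97: printed books, buyer-exempt → 0% → €0.00
Total tax = €1.06 + €1.51 + €0.78 = €3.35

€3.35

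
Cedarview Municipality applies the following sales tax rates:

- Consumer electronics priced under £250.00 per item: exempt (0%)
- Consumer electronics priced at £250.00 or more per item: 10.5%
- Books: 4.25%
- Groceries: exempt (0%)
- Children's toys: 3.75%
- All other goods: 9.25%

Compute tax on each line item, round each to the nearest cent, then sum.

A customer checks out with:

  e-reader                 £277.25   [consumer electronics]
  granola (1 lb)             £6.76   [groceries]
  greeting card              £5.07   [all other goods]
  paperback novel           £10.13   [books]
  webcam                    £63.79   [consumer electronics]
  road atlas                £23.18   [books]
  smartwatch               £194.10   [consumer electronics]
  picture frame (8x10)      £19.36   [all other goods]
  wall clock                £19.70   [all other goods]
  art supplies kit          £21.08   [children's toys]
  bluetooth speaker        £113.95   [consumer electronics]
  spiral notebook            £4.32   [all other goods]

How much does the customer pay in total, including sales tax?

£794.49

E-reader £277.25: consumer electronics, £250.00 or more → 10.5% → £29.11
Granola (1 lb) £6.76: groceries → 0% → £0.00
Greeting card £5.07: all other goods → 9.25% → £0.47
Paperback novel £10.13: books → 4.25% → £0.43
Webcam £63.79: consumer electronics, under £250.00 → 0% → £0.00
Road atlas £23.18: books → 4.25% → £0.99
Smartwatch £194.10: consumer electronics, under £250.00 → 0% → £0.00
Picture frame (8x10) £19.36: all other goods → 9.25% → £1.79
Wall clock £19.70: all other goods → 9.25% → £1.82
Art supplies kit £21.08: children's toys → 3.75% → £0.79
Bluetooth speaker £113.95: consumer electronics, under £250.00 → 0% → £0.00
Spiral notebook £4.32: all other goods → 9.25% → £0.40
Subtotal = £758.69; tax = £35.80; total due = £794.49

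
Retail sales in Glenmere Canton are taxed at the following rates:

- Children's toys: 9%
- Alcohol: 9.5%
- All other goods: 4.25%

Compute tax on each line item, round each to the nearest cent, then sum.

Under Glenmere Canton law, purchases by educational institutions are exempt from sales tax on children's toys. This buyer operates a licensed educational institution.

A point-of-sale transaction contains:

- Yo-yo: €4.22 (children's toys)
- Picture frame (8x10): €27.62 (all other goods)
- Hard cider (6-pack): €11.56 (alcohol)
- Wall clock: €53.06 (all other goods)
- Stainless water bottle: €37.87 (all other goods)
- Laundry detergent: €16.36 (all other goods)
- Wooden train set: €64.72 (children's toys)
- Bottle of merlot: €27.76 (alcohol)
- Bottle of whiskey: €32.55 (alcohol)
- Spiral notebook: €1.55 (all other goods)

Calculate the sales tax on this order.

Yo-yo €4.22: children's toys, buyer-exempt → 0% → €0.00
Picture frame (8x10) €27.62: all other goods → 4.25% → €1.17
Hard cider (6-pack) €11.56: alcohol → 9.5% → €1.10
Wall clock €53.06: all other goods → 4.25% → €2.26
Stainless water bottle €37.87: all other goods → 4.25% → €1.61
Laundry detergent €16.36: all other goods → 4.25% → €0.70
Wooden train set €64.72: children's toys, buyer-exempt → 0% → €0.00
Bottle of merlot €27.76: alcohol → 9.5% → €2.64
Bottle of whiskey €32.55: alcohol → 9.5% → €3.09
Spiral notebook €1.55: all other goods → 4.25% → €0.07
Total tax = €1.17 + €1.10 + €2.26 + €1.61 + €0.70 + €2.64 + €3.09 + €0.07 = €12.64

€12.64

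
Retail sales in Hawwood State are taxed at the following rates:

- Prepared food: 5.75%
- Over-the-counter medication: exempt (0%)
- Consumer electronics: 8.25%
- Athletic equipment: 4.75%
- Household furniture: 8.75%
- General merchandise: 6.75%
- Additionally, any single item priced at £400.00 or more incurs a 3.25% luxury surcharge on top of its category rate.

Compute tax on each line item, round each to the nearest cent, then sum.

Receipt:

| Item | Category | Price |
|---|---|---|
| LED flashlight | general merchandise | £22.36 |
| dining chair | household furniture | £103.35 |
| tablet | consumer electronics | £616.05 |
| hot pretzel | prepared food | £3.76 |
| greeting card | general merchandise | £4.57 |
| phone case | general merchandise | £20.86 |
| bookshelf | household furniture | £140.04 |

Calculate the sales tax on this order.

£95.59

LED flashlight £22.36: general merchandise → 6.75% → £1.51
Dining chair £103.35: household furniture → 8.75% → £9.04
Tablet £616.05: consumer electronics → 8.25% + 3.25% surcharge = 11.5% → £70.85
Hot pretzel £3.76: prepared food → 5.75% → £0.22
Greeting card £4.57: general merchandise → 6.75% → £0.31
Phone case £20.86: general merchandise → 6.75% → £1.41
Bookshelf £140.04: household furniture → 8.75% → £12.25
Total tax = £1.51 + £9.04 + £70.85 + £0.22 + £0.31 + £1.41 + £12.25 = £95.59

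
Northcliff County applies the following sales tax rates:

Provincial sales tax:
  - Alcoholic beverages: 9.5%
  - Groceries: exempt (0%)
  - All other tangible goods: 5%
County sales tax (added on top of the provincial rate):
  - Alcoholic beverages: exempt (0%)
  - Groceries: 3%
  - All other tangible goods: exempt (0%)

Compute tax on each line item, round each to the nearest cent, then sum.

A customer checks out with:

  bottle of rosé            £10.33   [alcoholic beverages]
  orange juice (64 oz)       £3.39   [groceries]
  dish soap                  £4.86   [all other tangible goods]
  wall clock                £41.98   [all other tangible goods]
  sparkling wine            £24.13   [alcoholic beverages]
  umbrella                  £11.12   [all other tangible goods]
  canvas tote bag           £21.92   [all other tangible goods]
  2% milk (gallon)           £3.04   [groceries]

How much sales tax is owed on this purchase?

£7.46

Bottle of rosé £10.33: alcoholic beverages → 9.5% + 0% county = 9.5% → £0.98
Orange juice (64 oz) £3.39: groceries → 0% + 3% county = 3% → £0.10
Dish soap £4.86: all other tangible goods → 5% + 0% county = 5% → £0.24
Wall clock £41.98: all other tangible goods → 5% + 0% county = 5% → £2.10
Sparkling wine £24.13: alcoholic beverages → 9.5% + 0% county = 9.5% → £2.29
Umbrella £11.12: all other tangible goods → 5% + 0% county = 5% → £0.56
Canvas tote bag £21.92: all other tangible goods → 5% + 0% county = 5% → £1.10
2% milk (gallon) £3.04: groceries → 0% + 3% county = 3% → £0.09
Total tax = £0.98 + £0.10 + £0.24 + £2.10 + £2.29 + £0.56 + £1.10 + £0.09 = £7.46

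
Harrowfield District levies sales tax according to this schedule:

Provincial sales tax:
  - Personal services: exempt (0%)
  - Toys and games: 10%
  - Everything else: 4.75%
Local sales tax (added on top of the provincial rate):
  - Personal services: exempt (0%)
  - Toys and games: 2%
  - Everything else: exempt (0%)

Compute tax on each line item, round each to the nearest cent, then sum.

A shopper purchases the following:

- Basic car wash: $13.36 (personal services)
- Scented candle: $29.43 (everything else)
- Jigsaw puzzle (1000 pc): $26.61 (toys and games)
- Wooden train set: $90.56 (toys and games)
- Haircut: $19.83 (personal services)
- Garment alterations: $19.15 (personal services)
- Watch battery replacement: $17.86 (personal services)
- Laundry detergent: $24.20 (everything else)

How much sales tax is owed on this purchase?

$16.61

Basic car wash $13.36: personal services → 0% + 0% local = 0% → $0.00
Scented candle $29.43: everything else → 4.75% + 0% local = 4.75% → $1.40
Jigsaw puzzle (1000 pc) $26.61: toys and games → 10% + 2% local = 12% → $3.19
Wooden train set $90.56: toys and games → 10% + 2% local = 12% → $10.87
Haircut $19.83: personal services → 0% + 0% local = 0% → $0.00
Garment alterations $19.15: personal services → 0% + 0% local = 0% → $0.00
Watch battery replacement $17.86: personal services → 0% + 0% local = 0% → $0.00
Laundry detergent $24.20: everything else → 4.75% + 0% local = 4.75% → $1.15
Total tax = $1.40 + $3.19 + $10.87 + $1.15 = $16.61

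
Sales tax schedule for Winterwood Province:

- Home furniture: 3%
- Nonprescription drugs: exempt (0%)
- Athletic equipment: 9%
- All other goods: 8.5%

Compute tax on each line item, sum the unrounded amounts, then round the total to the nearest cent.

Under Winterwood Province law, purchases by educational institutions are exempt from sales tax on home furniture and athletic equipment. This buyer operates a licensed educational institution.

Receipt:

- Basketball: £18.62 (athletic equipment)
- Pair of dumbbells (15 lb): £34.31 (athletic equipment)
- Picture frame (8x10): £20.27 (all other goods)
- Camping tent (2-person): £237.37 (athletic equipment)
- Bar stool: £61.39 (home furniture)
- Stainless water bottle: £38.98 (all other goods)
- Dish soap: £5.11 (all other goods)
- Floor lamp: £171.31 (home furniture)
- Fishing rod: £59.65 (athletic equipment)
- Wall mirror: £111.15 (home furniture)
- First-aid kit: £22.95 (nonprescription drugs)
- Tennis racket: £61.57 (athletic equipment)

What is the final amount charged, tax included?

£848.15

Basketball £18.62: athletic equipment, buyer-exempt → 0% → £0.00
Pair of dumbbells (15 lb) £34.31: athletic equipment, buyer-exempt → 0% → £0.00
Picture frame (8x10) £20.27: all other goods → 8.5% → £1.72295
Camping tent (2-person) £237.37: athletic equipment, buyer-exempt → 0% → £0.00
Bar stool £61.39: home furniture, buyer-exempt → 0% → £0.00
Stainless water bottle £38.98: all other goods → 8.5% → £3.3133
Dish soap £5.11: all other goods → 8.5% → £0.43435
Floor lamp £171.31: home furniture, buyer-exempt → 0% → £0.00
Fishing rod £59.65: athletic equipment, buyer-exempt → 0% → £0.00
Wall mirror £111.15: home furniture, buyer-exempt → 0% → £0.00
First-aid kit £22.95: nonprescription drugs → 0% → £0.00
Tennis racket £61.57: athletic equipment, buyer-exempt → 0% → £0.00
Subtotal = £842.68; unrounded tax = £5.4706 → £5.47; total due = £848.15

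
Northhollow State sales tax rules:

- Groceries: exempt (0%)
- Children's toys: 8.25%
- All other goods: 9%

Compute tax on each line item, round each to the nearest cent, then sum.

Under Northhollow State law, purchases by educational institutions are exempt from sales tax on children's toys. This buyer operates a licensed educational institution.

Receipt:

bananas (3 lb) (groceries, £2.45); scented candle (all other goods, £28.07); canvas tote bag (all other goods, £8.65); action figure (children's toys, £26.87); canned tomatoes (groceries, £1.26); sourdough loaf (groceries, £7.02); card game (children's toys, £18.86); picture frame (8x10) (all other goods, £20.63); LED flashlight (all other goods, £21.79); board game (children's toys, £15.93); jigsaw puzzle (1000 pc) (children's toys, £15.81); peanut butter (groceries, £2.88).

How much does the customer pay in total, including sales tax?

Bananas (3 lb) £2.45: groceries → 0% → £0.00
Scented candle £28.07: all other goods → 9% → £2.53
Canvas tote bag £8.65: all other goods → 9% → £0.78
Action figure £26.87: children's toys, buyer-exempt → 0% → £0.00
Canned tomatoes £1.26: groceries → 0% → £0.00
Sourdough loaf £7.02: groceries → 0% → £0.00
Card game £18.86: children's toys, buyer-exempt → 0% → £0.00
Picture frame (8x10) £20.63: all other goods → 9% → £1.86
LED flashlight £21.79: all other goods → 9% → £1.96
Board game £15.93: children's toys, buyer-exempt → 0% → £0.00
Jigsaw puzzle (1000 pc) £15.81: children's toys, buyer-exempt → 0% → £0.00
Peanut butter £2.88: groceries → 0% → £0.00
Subtotal = £170.22; tax = £7.13; total due = £177.35

£177.35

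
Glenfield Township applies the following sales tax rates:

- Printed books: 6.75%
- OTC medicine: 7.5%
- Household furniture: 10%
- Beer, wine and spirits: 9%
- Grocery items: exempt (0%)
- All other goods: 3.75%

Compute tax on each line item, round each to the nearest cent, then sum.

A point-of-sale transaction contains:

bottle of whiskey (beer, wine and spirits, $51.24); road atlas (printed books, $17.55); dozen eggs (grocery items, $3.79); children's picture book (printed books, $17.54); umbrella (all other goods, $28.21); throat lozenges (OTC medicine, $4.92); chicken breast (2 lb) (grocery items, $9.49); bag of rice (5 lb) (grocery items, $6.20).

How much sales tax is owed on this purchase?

Bottle of whiskey $51.24: beer, wine and spirits → 9% → $4.61
Road atlas $17.55: printed books → 6.75% → $1.18
Dozen eggs $3.79: grocery items → 0% → $0.00
Children's picture book $17.54: printed books → 6.75% → $1.18
Umbrella $28.21: all other goods → 3.75% → $1.06
Throat lozenges $4.92: OTC medicine → 7.5% → $0.37
Chicken breast (2 lb) $9.49: grocery items → 0% → $0.00
Bag of rice (5 lb) $6.20: grocery items → 0% → $0.00
Total tax = $4.61 + $1.18 + $1.18 + $1.06 + $0.37 = $8.40

$8.40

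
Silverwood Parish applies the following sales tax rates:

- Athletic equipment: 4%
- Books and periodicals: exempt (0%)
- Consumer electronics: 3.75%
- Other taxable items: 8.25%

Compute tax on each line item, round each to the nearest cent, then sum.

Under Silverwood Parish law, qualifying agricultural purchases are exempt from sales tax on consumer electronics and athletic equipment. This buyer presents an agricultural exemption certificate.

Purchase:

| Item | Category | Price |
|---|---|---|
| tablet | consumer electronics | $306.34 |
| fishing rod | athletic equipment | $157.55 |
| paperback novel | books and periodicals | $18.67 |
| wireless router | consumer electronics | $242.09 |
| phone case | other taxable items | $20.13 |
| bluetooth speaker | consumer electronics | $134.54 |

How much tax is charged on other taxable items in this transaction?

$1.66

Phone case $20.13: other taxable items → 8.25% → $1.66
Tax on other taxable items = $1.66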